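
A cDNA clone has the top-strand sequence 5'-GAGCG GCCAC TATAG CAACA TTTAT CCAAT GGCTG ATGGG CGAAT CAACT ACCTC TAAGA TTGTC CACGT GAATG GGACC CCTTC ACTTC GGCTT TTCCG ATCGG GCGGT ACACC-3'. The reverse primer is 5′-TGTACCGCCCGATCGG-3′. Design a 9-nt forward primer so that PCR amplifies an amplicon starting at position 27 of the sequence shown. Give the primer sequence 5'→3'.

The reverse primer's reverse complement CCGATCGGGCGGTACA matches the template at positions 98–113; the product starts at position 27.
The forward primer is identical to the top strand over positions 27–35: CAATGGCTG.

5'-CAATGGCTG-3'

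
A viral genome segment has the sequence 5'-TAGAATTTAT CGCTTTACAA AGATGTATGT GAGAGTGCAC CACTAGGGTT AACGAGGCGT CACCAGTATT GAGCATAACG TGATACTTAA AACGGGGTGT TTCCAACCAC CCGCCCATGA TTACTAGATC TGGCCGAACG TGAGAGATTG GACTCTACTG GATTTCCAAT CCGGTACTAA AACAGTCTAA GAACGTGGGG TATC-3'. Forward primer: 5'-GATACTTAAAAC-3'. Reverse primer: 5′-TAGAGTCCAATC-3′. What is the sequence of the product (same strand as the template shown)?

Scanning the template, GATACTTAAAAC occurs at positions 82–93; this primer anneals to the bottom strand there with its 3' end pointing downstream.
Taking the reverse complement of TAGAGTCCAATC gives GATTGGACTCTA, found at positions 146–157 on the template; the primer anneals here to the top strand with its 3' end pointing upstream.
The product is the template from position 82 through 157 (76 bp).

5'-GATACTTAAAACGGGGTGTTTCCAACCACCCGCCCATGATTACTAGATCTGGCCGAACGTGAGAGATTGGACTCTA-3'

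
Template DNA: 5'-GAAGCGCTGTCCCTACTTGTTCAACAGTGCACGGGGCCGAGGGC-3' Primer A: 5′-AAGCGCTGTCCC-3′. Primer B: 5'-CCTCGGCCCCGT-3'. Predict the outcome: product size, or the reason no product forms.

Yes — a 41 bp product.

Primer A (AAGCGCTGTCCC) matches the top strand at positions 2–13; it acts as a forward primer.
Primer B's reverse complement is ACGGGGCCGAGG, matching the top strand at positions 31–42; it acts as a reverse primer.
The 3' ends face each other across positions 2–42, giving a 41 bp product.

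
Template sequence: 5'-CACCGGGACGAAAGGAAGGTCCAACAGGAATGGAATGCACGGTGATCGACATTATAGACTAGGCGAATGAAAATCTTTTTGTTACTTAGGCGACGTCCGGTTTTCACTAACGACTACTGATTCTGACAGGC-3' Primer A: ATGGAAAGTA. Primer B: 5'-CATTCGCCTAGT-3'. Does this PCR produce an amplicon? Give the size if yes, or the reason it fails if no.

Primer A (ATGGAAAGTA) does not match the top strand, and its reverse complement TACTTTCCAT does not match either.
With no annealing site for primer A, no amplification occurs.

No product — primer A has no binding site in the template.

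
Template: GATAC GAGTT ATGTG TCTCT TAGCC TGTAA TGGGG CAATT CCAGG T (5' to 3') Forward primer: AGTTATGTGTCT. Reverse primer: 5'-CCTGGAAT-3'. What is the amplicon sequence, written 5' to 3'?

5'-AGTTATGTGTCTCTTAGCCTGTAATGGGGCAATTCCAGG-3'

Forward primer AGTTATGTGTCT is found on the top strand at positions 7–18.
Taking the reverse complement of CCTGGAAT gives ATTCCAGG, found at positions 38–45 on the template; the primer anneals here to the top strand with its 3' end pointing upstream.
The product is the template from position 7 through 45 (39 bp).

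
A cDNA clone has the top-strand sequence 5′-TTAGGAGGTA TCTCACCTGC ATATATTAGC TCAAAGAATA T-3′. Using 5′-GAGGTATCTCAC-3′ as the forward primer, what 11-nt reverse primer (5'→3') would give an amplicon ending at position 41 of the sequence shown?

5'-ATATTCTTTGA-3'

The forward primer binds at positions 5–16; the product's 3' end on the top strand is position 41.
The reverse primer anneals to the top strand over positions 31–41, i.e. to TCAAAGAATAT.
Its sequence written 5'→3' is the reverse complement: ATATTCTTTGA.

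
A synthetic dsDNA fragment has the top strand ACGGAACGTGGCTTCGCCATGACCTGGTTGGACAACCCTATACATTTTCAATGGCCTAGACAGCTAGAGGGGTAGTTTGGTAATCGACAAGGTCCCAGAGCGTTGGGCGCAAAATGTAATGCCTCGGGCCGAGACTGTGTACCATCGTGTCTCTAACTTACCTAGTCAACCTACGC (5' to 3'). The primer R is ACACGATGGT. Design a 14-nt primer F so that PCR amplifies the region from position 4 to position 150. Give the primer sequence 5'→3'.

The reverse primer's reverse complement ACCATCGTGT matches the template at positions 141–150; the product starts at position 4.
The forward primer is identical to the top strand over positions 4–17: GAACGTGGCTTCGC.

5'-GAACGTGGCTTCGC-3'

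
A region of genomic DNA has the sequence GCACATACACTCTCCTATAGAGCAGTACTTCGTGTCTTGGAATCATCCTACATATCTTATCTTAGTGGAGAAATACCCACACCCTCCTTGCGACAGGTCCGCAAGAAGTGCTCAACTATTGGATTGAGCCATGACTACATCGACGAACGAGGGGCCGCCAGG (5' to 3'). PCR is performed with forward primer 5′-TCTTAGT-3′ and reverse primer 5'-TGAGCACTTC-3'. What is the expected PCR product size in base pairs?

The forward primer matches the template at positions 60–66.
Taking the reverse complement of TGAGCACTTC gives GAAGTGCTCA, found at positions 105–114 on the template; the primer anneals here to the top strand with its 3' end pointing upstream.
Amplicon spans positions 60–114: 55 bp.

55 bp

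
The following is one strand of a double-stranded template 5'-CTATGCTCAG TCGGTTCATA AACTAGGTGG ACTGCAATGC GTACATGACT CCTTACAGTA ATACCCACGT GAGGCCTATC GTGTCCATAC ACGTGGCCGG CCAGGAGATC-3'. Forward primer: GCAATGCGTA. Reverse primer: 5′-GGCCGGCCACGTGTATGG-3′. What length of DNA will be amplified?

69 bp

Forward primer GCAATGCGTA is found on the top strand at positions 34–43.
Taking the reverse complement of GGCCGGCCACGTGTATGG gives CCATACACGTGGCCGGCC, found at positions 85–102 on the template; the primer anneals here to the top strand with its 3' end pointing upstream.
The product runs from position 34 to position 102, so its length is 102 − 34 + 1 = 69 bp.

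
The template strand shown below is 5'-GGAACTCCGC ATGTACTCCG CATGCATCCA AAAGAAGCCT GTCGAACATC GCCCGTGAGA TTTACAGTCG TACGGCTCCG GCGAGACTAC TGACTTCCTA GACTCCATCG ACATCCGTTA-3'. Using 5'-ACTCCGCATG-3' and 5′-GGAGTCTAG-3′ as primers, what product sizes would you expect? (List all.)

The forward primer ACTCCGCATG matches the top strand at positions 4–13, 15–24.
The reverse primer's reverse complement is CTAGACTCC, matching at positions 98–106.
Each forward site pairs with the reverse site to give a product ending at position 106: sizes 103, 92 bp.

103 bp, 92 bp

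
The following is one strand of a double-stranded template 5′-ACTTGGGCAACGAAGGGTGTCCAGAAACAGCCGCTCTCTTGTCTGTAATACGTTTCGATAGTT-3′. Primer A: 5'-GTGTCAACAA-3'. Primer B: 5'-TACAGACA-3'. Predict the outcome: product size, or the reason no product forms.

No product — primer A has no binding site in the template.

Primer A (GTGTCAACAA) does not match the top strand, and its reverse complement TTGTTGACAC does not match either.
With no annealing site for primer A, no amplification occurs.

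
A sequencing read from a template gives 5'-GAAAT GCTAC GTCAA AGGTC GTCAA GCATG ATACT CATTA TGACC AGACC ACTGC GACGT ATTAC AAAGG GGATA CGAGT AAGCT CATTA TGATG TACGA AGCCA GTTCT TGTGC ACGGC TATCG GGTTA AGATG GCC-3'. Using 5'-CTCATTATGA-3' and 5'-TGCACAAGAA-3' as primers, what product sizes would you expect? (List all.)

83 bp, 33 bp

The forward primer CTCATTATGA matches the top strand at positions 34–43, 84–93.
The reverse primer's reverse complement is TTCTTGTGCA, matching at positions 107–116.
Each forward site pairs with the reverse site to give a product ending at position 116: sizes 83, 33 bp.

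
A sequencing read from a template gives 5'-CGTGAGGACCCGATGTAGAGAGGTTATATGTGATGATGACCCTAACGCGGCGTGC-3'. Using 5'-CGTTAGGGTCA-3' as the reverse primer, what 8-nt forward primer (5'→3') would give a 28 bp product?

The reverse primer's reverse complement TGACCCTAACG matches the template at positions 37–47, so the product ends at position 47.
A 28 bp product then starts at position 47 − 28 + 1 = 20.
The forward primer is identical to the top strand there: GAGGTTAT.

5'-GAGGTTAT-3'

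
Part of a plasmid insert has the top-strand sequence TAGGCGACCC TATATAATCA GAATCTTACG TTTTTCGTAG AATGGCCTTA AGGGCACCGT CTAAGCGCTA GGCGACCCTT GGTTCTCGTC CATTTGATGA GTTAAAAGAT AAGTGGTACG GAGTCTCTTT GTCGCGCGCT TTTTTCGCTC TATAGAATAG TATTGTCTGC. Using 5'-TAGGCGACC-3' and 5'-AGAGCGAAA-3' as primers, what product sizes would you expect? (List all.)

The forward primer TAGGCGACC matches the top strand at positions 1–9, 69–77.
The reverse primer's reverse complement is TTTCGCTCT, matching at positions 143–151.
Each forward site pairs with the reverse site to give a product ending at position 151: sizes 151, 83 bp.

151 bp, 83 bp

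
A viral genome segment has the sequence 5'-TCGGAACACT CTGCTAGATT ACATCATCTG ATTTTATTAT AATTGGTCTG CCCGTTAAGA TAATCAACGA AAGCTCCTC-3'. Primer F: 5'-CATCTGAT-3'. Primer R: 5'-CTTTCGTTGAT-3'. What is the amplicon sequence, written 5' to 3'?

5'-CATCTGATTTTATTATAATTGGTCTGCCCGTTAAGATAATCAACGAAAG-3'

The forward primer matches the template at positions 25–32.
Reverse complement of the reverse primer: ATCAACGAAAG. This occurs on the top strand at positions 63–73.
The product is the template from position 25 through 73 (49 bp).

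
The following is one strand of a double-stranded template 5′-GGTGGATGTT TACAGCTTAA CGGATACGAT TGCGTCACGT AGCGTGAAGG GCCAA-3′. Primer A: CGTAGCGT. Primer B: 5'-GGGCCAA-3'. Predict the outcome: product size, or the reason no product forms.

Primer A (CGTAGCGT) matches the top strand at positions 38–45 (3' end points downstream).
Primer B (GGGCCAA) also matches the top strand directly, at positions 49–55 — its reverse complement TTGGCCC is not present.
Both primers anneal to the bottom strand with 3' ends pointing the same way, so neither can prime synthesis back toward the other.

No product — both primers anneal to the same strand and extend in the same direction.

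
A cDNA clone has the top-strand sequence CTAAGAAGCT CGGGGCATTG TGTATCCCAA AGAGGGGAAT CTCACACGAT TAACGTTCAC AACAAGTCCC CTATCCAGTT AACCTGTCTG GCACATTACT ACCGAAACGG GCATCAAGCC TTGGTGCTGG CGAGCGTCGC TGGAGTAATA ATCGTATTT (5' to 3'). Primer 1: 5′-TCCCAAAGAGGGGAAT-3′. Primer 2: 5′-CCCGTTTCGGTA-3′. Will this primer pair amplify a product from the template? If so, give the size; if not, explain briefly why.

Yes — an 87 bp product.

Primer 1 (TCCCAAAGAGGGGAAT) matches the top strand at positions 25–40; it acts as a forward primer.
Primer 2's reverse complement is TACCGAAACGGG, matching the top strand at positions 100–111; it acts as a reverse primer.
The 3' ends face each other across positions 25–111, giving an 87 bp product.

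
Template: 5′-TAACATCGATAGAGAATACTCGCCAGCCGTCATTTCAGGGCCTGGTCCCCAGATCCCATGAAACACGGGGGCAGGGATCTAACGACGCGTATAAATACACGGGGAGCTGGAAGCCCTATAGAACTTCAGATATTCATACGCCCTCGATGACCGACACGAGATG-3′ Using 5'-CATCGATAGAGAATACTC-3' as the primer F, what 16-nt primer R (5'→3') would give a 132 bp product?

5'-GAATATCTGAAGTTCT-3'

The forward primer binds at positions 4–21, so a 132 bp product ends at position 4 + 132 − 1 = 135.
The reverse primer anneals to the top strand over positions 120–135, i.e. to AGAACTTCAGATATTC.
Its sequence written 5'→3' is the reverse complement: GAATATCTGAAGTTCT.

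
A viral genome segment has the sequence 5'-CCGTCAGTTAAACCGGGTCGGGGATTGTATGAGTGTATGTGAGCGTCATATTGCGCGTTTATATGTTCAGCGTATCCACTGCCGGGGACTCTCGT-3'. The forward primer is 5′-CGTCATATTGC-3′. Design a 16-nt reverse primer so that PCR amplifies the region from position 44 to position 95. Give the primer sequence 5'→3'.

The product's 3' end on the top strand is position 95.
The reverse primer anneals to the top strand over positions 80–95, i.e. to TGCCGGGGACTCTCGT.
Its sequence written 5'→3' is the reverse complement: ACGAGAGTCCCCGGCA.

5'-ACGAGAGTCCCCGGCA-3'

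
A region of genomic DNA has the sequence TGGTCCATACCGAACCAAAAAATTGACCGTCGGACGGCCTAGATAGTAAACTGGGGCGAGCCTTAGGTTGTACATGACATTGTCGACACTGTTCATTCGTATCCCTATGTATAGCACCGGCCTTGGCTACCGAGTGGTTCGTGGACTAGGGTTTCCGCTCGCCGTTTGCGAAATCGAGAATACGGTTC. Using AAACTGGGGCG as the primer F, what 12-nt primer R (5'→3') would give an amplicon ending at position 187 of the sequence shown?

The forward primer binds at positions 48–58; the product's 3' end on the top strand is position 187.
The reverse primer anneals to the top strand over positions 176–187, i.e. to GAGAATACGGTT.
Its sequence written 5'→3' is the reverse complement: AACCGTATTCTC.

5'-AACCGTATTCTC-3'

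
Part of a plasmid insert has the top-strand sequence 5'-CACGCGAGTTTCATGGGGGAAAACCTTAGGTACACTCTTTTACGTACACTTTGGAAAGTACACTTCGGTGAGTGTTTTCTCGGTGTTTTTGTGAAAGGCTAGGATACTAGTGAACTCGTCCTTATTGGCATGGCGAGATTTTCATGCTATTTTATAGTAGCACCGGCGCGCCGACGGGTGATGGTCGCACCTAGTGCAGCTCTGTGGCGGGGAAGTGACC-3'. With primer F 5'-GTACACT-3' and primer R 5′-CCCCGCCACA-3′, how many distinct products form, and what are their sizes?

The forward primer GTACACT matches the top strand at positions 30–36, 44–50, 58–64.
The reverse primer's reverse complement is TGTGGCGGGG, matching at positions 203–212.
Each forward site pairs with the reverse site to give a product ending at position 212: sizes 183, 169, 155 bp.

Three products: 183 bp, 169 bp, 155 bp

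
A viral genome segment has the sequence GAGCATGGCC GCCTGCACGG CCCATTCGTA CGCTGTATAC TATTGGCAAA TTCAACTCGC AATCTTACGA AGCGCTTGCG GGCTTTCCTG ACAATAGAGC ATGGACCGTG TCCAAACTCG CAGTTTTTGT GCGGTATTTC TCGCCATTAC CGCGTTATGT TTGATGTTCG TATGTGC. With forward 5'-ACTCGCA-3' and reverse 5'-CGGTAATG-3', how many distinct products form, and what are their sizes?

Two products: 98 bp, 37 bp

The forward primer ACTCGCA matches the top strand at positions 55–61, 116–122.
The reverse primer's reverse complement is CATTACCG, matching at positions 145–152.
Each forward site pairs with the reverse site to give a product ending at position 152: sizes 98, 37 bp.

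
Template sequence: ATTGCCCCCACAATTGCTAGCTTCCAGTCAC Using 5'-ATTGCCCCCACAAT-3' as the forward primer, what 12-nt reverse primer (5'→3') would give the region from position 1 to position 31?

5'-GTGACTGGAAGC-3'

The product's 3' end on the top strand is position 31.
The reverse primer anneals to the top strand over positions 20–31, i.e. to GCTTCCAGTCAC.
Its sequence written 5'→3' is the reverse complement: GTGACTGGAAGC.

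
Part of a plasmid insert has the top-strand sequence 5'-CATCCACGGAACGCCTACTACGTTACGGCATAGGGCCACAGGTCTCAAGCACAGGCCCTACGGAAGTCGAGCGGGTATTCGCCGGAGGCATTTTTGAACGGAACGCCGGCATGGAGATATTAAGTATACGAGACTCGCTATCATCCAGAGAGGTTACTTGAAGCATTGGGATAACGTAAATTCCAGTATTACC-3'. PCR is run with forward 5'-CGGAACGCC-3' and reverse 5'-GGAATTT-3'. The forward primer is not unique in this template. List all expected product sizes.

The forward primer CGGAACGCC matches the top strand at positions 7–15, 99–107.
The reverse primer's reverse complement is AAATTCC, matching at positions 178–184.
Each forward site pairs with the reverse site to give a product ending at position 184: sizes 178, 86 bp.

178 bp, 86 bp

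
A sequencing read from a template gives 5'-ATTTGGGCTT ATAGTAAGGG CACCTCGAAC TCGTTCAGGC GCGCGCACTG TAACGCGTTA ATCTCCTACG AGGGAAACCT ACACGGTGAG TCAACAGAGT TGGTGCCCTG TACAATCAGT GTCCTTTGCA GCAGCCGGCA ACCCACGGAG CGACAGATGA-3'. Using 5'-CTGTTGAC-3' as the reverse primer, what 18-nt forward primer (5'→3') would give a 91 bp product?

The reverse primer's reverse complement GTCAACAG matches the template at positions 90–97, so the product ends at position 97.
A 91 bp product then starts at position 97 − 91 + 1 = 7.
The forward primer is identical to the top strand there: GCTTATAGTAAGGGCACC.

5'-GCTTATAGTAAGGGCACC-3'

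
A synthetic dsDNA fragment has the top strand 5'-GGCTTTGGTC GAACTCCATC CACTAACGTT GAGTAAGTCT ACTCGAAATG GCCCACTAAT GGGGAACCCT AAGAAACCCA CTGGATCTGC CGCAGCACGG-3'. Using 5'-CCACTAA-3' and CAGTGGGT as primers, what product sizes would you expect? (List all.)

64 bp, 31 bp

The forward primer CCACTAA matches the top strand at positions 20–26, 53–59.
The reverse primer's reverse complement is ACCCACTG, matching at positions 76–83.
Each forward site pairs with the reverse site to give a product ending at position 83: sizes 64, 31 bp.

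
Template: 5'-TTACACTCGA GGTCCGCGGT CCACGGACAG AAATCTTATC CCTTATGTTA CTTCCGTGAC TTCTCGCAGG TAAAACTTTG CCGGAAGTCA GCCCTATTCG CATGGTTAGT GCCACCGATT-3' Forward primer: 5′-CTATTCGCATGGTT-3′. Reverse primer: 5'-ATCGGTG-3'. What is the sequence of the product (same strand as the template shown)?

5'-CTATTCGCATGGTTAGTGCCACCGAT-3'

The forward primer matches the template at positions 94–107.
The reverse primer's reverse complement is CACCGAT, which matches the template at positions 113–119.
The product is the template from position 94 through 119 (26 bp).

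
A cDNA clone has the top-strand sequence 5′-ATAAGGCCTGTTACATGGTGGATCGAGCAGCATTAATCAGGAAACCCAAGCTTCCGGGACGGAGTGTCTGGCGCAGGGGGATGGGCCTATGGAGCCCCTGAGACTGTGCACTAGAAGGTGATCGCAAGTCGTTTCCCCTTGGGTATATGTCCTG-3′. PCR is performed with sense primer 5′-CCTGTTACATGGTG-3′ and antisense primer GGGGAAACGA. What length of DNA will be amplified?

132 bp

The forward primer matches the template at positions 7–20.
Reverse complement of the reverse primer: TCGTTTCCCC. This occurs on the top strand at positions 129–138.
The product runs from position 7 to position 138, so its length is 138 − 7 + 1 = 132 bp.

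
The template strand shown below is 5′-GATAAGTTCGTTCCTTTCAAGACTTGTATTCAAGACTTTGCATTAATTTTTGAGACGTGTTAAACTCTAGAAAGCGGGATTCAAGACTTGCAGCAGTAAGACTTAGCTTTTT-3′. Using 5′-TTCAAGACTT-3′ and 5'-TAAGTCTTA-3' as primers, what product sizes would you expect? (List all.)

90 bp, 77 bp, 26 bp

The forward primer TTCAAGACTT matches the top strand at positions 16–25, 29–38, 80–89.
The reverse primer's reverse complement is TAAGACTTA, matching at positions 97–105.
Each forward site pairs with the reverse site to give a product ending at position 105: sizes 90, 77, 26 bp.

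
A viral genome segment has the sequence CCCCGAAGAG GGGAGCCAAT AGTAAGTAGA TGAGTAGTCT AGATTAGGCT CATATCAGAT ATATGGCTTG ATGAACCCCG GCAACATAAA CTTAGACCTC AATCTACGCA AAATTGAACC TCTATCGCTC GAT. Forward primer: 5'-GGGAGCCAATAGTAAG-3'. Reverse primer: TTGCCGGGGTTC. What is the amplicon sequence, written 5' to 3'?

Scanning the template, GGGAGCCAATAGTAAG occurs at positions 11–26; this primer anneals to the bottom strand there with its 3' end pointing downstream.
Reverse complement of the reverse primer: GAACCCCGGCAA. This occurs on the top strand at positions 73–84.
The product is the template from position 11 through 84 (74 bp).

5'-GGGAGCCAATAGTAAGTAGATGAGTAGTCTAGATTAGGCTCATATCAGATATATGGCTTGATGAACCCCGGCAA-3'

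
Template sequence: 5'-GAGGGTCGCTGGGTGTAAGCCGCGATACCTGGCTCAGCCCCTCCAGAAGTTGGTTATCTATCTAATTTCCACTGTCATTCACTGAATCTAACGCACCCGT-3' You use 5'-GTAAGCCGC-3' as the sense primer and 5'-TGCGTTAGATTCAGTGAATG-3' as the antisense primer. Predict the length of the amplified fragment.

81 bp

Forward primer GTAAGCCGC is found on the top strand at positions 15–23.
The reverse primer's reverse complement is CATTCACTGAATCTAACGCA, which matches the template at positions 76–95.
Amplicon spans positions 15–95: 81 bp.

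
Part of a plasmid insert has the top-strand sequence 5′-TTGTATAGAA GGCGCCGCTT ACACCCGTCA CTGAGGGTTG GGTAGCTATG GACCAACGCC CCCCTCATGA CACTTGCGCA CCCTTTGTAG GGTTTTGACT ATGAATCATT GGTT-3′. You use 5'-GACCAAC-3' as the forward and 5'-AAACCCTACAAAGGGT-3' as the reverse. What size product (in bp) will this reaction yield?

45 bp

Scanning the template, GACCAAC occurs at positions 51–57; this primer anneals to the bottom strand there with its 3' end pointing downstream.
Reverse complement of the reverse primer: ACCCTTTGTAGGGTTT. This occurs on the top strand at positions 80–95.
Amplicon spans positions 51–95: 45 bp.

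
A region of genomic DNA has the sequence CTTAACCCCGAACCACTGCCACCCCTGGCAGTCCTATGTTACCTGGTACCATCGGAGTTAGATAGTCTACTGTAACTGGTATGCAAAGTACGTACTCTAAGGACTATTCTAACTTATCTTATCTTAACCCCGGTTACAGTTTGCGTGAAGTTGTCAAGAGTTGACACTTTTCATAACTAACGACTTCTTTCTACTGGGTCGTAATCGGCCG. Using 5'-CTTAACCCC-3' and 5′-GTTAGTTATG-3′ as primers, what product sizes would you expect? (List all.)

The forward primer CTTAACCCC matches the top strand at positions 1–9, 123–131.
The reverse primer's reverse complement is CATAACTAAC, matching at positions 172–181.
Each forward site pairs with the reverse site to give a product ending at position 181: sizes 181, 59 bp.

181 bp, 59 bp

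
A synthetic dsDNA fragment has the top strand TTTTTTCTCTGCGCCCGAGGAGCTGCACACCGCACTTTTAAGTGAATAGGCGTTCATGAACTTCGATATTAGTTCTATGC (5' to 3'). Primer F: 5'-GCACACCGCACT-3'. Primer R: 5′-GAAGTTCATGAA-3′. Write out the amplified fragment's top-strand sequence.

The forward primer matches the template at positions 25–36.
Reverse complement of the reverse primer: TTCATGAACTTC. This occurs on the top strand at positions 53–64.
The product is the template from position 25 through 64 (40 bp).

5'-GCACACCGCACTTTTAAGTGAATAGGCGTTCATGAACTTC-3'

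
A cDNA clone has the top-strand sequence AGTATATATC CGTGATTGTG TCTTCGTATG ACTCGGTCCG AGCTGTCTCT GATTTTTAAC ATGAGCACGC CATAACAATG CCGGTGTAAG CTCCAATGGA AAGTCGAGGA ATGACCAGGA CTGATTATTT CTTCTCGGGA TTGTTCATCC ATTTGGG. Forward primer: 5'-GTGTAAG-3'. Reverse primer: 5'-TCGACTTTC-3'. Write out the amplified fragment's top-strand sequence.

The forward primer matches the template at positions 84–90.
Taking the reverse complement of TCGACTTTC gives GAAAGTCGA, found at positions 99–107 on the template; the primer anneals here to the top strand with its 3' end pointing upstream.
The product is the template from position 84 through 107 (24 bp).

5'-GTGTAAGCTCCAATGGAAAGTCGA-3'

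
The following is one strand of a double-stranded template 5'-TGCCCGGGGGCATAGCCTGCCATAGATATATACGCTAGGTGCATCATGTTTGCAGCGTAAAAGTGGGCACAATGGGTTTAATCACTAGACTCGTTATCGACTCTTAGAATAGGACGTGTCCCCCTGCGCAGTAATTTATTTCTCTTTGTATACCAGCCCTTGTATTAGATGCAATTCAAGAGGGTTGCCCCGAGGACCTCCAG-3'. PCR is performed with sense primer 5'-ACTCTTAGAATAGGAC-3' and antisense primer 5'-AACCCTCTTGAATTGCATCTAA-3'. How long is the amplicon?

87 bp

Scanning the template, ACTCTTAGAATAGGAC occurs at positions 100–115; this primer anneals to the bottom strand there with its 3' end pointing downstream.
The reverse primer's reverse complement is TTAGATGCAATTCAAGAGGGTT, which matches the template at positions 165–186.
Product length = (reverse-primer end) − (forward-primer start) + 1 = 186 − 100 + 1 = 87 bp.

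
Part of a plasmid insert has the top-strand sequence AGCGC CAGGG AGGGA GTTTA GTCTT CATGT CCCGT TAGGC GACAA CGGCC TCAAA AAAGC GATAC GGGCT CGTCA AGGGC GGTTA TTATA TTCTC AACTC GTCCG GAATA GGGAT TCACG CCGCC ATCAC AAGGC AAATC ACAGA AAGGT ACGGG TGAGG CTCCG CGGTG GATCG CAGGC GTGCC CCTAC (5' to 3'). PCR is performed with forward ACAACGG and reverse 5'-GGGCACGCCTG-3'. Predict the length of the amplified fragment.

145 bp

The forward primer matches the template at positions 42–48.
Taking the reverse complement of GGGCACGCCTG gives CAGGCGTGCCC, found at positions 176–186 on the template; the primer anneals here to the top strand with its 3' end pointing upstream.
Amplicon spans positions 42–186: 145 bp.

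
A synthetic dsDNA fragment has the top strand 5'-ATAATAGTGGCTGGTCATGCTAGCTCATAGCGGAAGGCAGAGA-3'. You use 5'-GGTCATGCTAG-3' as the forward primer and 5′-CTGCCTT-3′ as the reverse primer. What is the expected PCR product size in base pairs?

28 bp

Scanning the template, GGTCATGCTAG occurs at positions 13–23; this primer anneals to the bottom strand there with its 3' end pointing downstream.
Taking the reverse complement of CTGCCTT gives AAGGCAG, found at positions 34–40 on the template; the primer anneals here to the top strand with its 3' end pointing upstream.
Amplicon spans positions 13–40: 28 bp.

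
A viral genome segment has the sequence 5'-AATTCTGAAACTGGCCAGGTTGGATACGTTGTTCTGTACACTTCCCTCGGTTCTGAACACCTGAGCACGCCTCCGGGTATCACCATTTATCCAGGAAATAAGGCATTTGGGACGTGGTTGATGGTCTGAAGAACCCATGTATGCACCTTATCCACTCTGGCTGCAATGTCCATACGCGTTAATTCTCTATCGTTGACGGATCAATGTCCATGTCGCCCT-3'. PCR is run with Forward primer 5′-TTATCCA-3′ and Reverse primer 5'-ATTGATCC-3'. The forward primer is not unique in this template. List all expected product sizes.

The forward primer TTATCCA matches the top strand at positions 87–93, 148–154.
The reverse primer's reverse complement is GGATCAAT, matching at positions 198–205.
Each forward site pairs with the reverse site to give a product ending at position 205: sizes 119, 58 bp.

119 bp, 58 bp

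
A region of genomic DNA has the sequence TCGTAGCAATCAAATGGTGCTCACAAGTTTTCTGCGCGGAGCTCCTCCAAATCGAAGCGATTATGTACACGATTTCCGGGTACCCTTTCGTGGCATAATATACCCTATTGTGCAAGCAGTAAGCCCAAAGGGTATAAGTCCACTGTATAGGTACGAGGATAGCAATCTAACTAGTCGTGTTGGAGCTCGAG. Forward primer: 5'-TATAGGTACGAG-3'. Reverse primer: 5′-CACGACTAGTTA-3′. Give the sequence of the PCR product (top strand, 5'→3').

Scanning the template, TATAGGTACGAG occurs at positions 146–157; this primer anneals to the bottom strand there with its 3' end pointing downstream.
Reverse complement of the reverse primer: TAACTAGTCGTG. This occurs on the top strand at positions 168–179.
The product is the template from position 146 through 179 (34 bp).

5'-TATAGGTACGAGGATAGCAATCTAACTAGTCGTG-3'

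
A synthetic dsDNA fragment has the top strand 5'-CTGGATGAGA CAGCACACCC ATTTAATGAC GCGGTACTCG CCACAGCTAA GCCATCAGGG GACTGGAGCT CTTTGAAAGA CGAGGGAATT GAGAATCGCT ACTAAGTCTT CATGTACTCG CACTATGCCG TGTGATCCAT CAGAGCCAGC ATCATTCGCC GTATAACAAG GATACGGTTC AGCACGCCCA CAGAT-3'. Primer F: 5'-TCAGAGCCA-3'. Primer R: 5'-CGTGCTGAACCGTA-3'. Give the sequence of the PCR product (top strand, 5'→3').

Forward primer TCAGAGCCA is found on the top strand at positions 140–148.
Taking the reverse complement of CGTGCTGAACCGTA gives TACGGTTCAGCACG, found at positions 173–186 on the template; the primer anneals here to the top strand with its 3' end pointing upstream.
The product is the template from position 140 through 186 (47 bp).

5'-TCAGAGCCAGCATCATTCGCCGTATAACAAGGATACGGTTCAGCACG-3'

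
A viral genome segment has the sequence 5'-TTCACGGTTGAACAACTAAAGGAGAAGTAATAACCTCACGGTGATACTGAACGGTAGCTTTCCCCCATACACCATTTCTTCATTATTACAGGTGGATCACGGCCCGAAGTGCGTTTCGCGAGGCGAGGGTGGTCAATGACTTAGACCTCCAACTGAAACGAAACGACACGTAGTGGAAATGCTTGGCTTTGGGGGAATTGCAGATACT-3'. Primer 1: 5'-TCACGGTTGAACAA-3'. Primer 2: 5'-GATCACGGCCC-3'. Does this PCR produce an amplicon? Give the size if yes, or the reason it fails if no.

Primer 1 (TCACGGTTGAACAA) matches the top strand at positions 2–15 (3' end points downstream).
Primer 2 (GATCACGGCCC) also matches the top strand directly, at positions 95–105 — its reverse complement GGGCCGTGATC is not present.
Both primers anneal to the bottom strand with 3' ends pointing the same way, so neither can prime synthesis back toward the other.

No product — both primers anneal to the same strand and extend in the same direction.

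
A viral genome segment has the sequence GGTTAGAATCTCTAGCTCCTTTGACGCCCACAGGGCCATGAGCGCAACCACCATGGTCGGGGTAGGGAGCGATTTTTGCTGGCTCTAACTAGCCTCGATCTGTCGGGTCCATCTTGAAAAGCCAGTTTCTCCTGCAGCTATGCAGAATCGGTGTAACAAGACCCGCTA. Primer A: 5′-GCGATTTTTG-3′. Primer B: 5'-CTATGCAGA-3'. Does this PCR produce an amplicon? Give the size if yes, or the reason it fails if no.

Primer A (GCGATTTTTG) matches the top strand at positions 69–78 (3' end points downstream).
Primer B (CTATGCAGA) also matches the top strand directly, at positions 138–146 — its reverse complement TCTGCATAG is not present.
Both primers anneal to the bottom strand with 3' ends pointing the same way, so neither can prime synthesis back toward the other.

No product — both primers anneal to the same strand and extend in the same direction.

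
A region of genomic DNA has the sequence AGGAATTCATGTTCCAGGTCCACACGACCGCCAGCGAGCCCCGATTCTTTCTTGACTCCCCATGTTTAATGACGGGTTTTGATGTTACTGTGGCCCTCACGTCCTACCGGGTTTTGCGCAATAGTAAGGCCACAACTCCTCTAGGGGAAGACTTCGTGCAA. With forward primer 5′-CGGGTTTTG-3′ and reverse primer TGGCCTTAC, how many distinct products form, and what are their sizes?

Two products: 60 bp, 25 bp

The forward primer CGGGTTTTG matches the top strand at positions 73–81, 108–116.
The reverse primer's reverse complement is GTAAGGCCA, matching at positions 124–132.
Each forward site pairs with the reverse site to give a product ending at position 132: sizes 60, 25 bp.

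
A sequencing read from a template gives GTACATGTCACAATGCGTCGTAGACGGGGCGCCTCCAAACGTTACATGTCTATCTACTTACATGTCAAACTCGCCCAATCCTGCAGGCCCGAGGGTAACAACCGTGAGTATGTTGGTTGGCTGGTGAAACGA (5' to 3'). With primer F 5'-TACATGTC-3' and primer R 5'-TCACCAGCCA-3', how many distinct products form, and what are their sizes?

The forward primer TACATGTC matches the top strand at positions 2–9, 43–50, 59–66.
The reverse primer's reverse complement is TGGCTGGTGA, matching at positions 118–127.
Each forward site pairs with the reverse site to give a product ending at position 127: sizes 126, 85, 69 bp.

Three products: 126 bp, 85 bp, 69 bp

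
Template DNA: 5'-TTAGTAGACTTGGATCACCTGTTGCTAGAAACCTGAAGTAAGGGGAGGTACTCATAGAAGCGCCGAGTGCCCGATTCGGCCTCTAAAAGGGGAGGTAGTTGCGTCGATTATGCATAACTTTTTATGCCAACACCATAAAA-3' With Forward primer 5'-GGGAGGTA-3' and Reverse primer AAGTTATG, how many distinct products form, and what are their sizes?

The forward primer GGGAGGTA matches the top strand at positions 43–50, 90–97.
The reverse primer's reverse complement is CATAACTT, matching at positions 113–120.
Each forward site pairs with the reverse site to give a product ending at position 120: sizes 78, 31 bp.

Two products: 78 bp, 31 bp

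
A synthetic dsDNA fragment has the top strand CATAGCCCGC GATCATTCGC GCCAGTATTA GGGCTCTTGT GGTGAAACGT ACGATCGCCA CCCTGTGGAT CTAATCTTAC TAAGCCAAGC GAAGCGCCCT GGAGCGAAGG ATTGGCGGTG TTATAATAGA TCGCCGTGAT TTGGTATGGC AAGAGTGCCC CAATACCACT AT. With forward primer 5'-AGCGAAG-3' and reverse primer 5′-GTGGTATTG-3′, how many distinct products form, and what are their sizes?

Two products: 82 bp, 67 bp

The forward primer AGCGAAG matches the top strand at positions 88–94, 103–109.
The reverse primer's reverse complement is CAATACCAC, matching at positions 161–169.
Each forward site pairs with the reverse site to give a product ending at position 169: sizes 82, 67 bp.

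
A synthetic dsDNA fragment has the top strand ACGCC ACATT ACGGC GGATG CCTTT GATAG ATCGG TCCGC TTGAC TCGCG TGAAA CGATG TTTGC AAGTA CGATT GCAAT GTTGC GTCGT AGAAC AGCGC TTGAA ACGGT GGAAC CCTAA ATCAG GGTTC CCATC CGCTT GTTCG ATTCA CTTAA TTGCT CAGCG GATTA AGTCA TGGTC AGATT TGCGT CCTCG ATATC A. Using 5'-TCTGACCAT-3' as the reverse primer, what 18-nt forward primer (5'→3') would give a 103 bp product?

5'-GTTGCGTCGTAGAACAGC-3'

The reverse primer's reverse complement ATGGTCAGA matches the template at positions 175–183, so the product ends at position 183.
A 103 bp product then starts at position 183 − 103 + 1 = 81.
The forward primer is identical to the top strand there: GTTGCGTCGTAGAACAGC.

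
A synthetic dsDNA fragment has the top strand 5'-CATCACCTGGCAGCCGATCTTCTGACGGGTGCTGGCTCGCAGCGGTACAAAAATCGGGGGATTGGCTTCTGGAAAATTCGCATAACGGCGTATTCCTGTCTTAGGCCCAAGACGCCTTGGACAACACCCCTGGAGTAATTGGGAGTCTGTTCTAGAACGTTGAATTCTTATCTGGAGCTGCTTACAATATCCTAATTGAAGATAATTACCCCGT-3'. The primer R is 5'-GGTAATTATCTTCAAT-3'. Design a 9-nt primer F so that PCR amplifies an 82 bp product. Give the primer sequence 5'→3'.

5'-CCTGGAGTA-3'

The reverse primer's reverse complement ATTGAAGATAATTACC matches the template at positions 195–210, so the product ends at position 210.
An 82 bp product then starts at position 210 − 82 + 1 = 129.
The forward primer is identical to the top strand there: CCTGGAGTA.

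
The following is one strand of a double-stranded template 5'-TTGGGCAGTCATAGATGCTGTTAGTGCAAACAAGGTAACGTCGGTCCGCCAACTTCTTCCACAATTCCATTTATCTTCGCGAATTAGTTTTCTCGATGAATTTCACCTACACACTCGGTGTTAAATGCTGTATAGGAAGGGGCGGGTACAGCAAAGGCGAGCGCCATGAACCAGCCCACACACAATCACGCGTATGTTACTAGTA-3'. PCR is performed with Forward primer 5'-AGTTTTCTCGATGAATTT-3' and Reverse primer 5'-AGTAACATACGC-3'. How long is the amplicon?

The forward primer matches the template at positions 86–103.
The reverse primer's reverse complement is GCGTATGTTACT, which matches the template at positions 190–201.
Amplicon spans positions 86–201: 116 bp.

116 bp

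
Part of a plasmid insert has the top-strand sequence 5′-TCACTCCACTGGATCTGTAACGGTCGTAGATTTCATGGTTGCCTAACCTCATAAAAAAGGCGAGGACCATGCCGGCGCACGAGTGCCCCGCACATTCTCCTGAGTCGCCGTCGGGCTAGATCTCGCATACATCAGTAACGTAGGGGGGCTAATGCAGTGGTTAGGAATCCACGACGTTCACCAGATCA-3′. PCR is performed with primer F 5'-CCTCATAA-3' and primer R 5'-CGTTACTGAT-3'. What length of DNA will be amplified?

94 bp

Forward primer CCTCATAA is found on the top strand at positions 47–54.
Reverse complement of the reverse primer: ATCAGTAACG. This occurs on the top strand at positions 131–140.
Product length = (reverse-primer end) − (forward-primer start) + 1 = 140 − 47 + 1 = 94 bp.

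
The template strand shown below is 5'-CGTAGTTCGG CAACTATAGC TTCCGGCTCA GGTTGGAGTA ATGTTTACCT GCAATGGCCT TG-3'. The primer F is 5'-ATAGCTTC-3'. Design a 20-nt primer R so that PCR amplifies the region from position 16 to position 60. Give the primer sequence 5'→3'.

5'-AGGCCATTGCAGGTAAACAT-3'

The product's 3' end on the top strand is position 60.
The reverse primer anneals to the top strand over positions 41–60, i.e. to ATGTTTACCTGCAATGGCCT.
Its sequence written 5'→3' is the reverse complement: AGGCCATTGCAGGTAAACAT.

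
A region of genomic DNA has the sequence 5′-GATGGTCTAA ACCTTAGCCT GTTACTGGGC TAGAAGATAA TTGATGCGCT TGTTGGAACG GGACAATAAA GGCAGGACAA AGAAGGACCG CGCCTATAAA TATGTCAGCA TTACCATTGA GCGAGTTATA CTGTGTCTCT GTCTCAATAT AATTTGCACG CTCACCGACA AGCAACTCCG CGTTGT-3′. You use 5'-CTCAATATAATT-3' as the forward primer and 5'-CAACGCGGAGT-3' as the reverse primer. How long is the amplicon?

The forward primer matches the template at positions 143–154.
Reverse complement of the reverse primer: ACTCCGCGTTG. This occurs on the top strand at positions 175–185.
Amplicon spans positions 143–185: 43 bp.

43 bp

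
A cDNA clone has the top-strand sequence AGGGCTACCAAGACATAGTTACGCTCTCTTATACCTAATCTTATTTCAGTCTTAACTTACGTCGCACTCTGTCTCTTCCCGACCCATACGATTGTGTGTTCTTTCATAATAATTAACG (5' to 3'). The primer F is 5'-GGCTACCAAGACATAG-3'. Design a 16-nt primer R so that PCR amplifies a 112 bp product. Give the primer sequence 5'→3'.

The forward primer binds at positions 3–18, so a 112 bp product ends at position 3 + 112 − 1 = 114.
The reverse primer anneals to the top strand over positions 99–114, i.e. to TTCTTTCATAATAATT.
Its sequence written 5'→3' is the reverse complement: AATTATTATGAAAGAA.

5'-AATTATTATGAAAGAA-3'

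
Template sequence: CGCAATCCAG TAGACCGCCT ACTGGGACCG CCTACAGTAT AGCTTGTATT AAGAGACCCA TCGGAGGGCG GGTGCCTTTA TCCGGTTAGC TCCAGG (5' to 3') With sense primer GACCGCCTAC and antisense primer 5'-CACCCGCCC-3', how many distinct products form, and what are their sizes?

Two products: 62 bp, 49 bp

The forward primer GACCGCCTAC matches the top strand at positions 13–22, 26–35.
The reverse primer's reverse complement is GGGCGGGTG, matching at positions 66–74.
Each forward site pairs with the reverse site to give a product ending at position 74: sizes 62, 49 bp.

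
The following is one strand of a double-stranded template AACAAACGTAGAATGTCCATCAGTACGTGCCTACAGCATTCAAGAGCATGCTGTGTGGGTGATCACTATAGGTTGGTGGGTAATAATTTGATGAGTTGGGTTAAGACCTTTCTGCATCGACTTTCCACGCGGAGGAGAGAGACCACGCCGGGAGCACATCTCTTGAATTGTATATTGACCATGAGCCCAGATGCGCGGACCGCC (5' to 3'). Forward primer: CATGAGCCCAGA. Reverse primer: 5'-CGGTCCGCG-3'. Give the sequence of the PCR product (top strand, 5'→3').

5'-CATGAGCCCAGATGCGCGGACCG-3'

Scanning the template, CATGAGCCCAGA occurs at positions 180–191; this primer anneals to the bottom strand there with its 3' end pointing downstream.
Reverse complement of the reverse primer: CGCGGACCG. This occurs on the top strand at positions 194–202.
The product is the template from position 180 through 202 (23 bp).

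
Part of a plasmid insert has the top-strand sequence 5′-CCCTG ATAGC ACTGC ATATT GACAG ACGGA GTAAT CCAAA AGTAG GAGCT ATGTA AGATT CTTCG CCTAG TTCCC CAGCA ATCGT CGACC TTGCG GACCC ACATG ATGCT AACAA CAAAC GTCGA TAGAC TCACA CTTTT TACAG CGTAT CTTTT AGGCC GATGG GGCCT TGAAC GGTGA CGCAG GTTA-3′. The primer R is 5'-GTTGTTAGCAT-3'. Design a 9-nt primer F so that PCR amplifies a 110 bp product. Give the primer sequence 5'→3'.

5'-TAGCACTGC-3'

The reverse primer's reverse complement ATGCTAACAAC matches the template at positions 106–116, so the product ends at position 116.
A 110 bp product then starts at position 116 − 110 + 1 = 7.
The forward primer is identical to the top strand there: TAGCACTGC.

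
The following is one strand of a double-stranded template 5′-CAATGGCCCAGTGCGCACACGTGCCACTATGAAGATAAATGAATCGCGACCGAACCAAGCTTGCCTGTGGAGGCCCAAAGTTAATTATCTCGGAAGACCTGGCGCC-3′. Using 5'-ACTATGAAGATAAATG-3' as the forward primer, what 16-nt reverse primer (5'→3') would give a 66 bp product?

5'-GAGATAATTAACTTTG-3'

The forward primer binds at positions 26–41, so a 66 bp product ends at position 26 + 66 − 1 = 91.
The reverse primer anneals to the top strand over positions 76–91, i.e. to CAAAGTTAATTATCTC.
Its sequence written 5'→3' is the reverse complement: GAGATAATTAACTTTG.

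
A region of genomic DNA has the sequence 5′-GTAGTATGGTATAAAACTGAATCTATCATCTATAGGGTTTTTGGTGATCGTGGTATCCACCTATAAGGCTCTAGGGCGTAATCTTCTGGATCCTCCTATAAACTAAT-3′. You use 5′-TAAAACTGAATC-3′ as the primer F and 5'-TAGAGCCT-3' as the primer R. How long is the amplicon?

62 bp

Forward primer TAAAACTGAATC is found on the top strand at positions 12–23.
Taking the reverse complement of TAGAGCCT gives AGGCTCTA, found at positions 66–73 on the template; the primer anneals here to the top strand with its 3' end pointing upstream.
Product length = (reverse-primer end) − (forward-primer start) + 1 = 73 − 12 + 1 = 62 bp.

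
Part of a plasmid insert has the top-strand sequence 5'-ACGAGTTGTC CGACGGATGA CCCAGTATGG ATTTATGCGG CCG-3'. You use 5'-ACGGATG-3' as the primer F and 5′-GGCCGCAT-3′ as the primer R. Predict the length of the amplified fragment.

Scanning the template, ACGGATG occurs at positions 13–19; this primer anneals to the bottom strand there with its 3' end pointing downstream.
Reverse complement of the reverse primer: ATGCGGCC. This occurs on the top strand at positions 35–42.
Amplicon spans positions 13–42: 30 bp.

30 bp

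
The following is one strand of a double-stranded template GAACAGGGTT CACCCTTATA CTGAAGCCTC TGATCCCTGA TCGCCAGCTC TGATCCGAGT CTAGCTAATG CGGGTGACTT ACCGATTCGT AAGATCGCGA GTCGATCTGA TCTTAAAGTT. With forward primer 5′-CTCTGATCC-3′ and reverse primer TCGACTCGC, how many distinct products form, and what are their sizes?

The forward primer CTCTGATCC matches the top strand at positions 28–36, 48–56.
The reverse primer's reverse complement is GCGAGTCGA, matching at positions 97–105.
Each forward site pairs with the reverse site to give a product ending at position 105: sizes 78, 58 bp.

Two products: 78 bp, 58 bp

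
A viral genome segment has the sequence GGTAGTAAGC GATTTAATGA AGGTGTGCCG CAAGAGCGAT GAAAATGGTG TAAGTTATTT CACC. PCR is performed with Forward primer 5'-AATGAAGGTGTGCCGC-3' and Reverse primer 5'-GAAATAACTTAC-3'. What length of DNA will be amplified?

Scanning the template, AATGAAGGTGTGCCGC occurs at positions 16–31; this primer anneals to the bottom strand there with its 3' end pointing downstream.
Taking the reverse complement of GAAATAACTTAC gives GTAAGTTATTTC, found at positions 50–61 on the template; the primer anneals here to the top strand with its 3' end pointing upstream.
Amplicon spans positions 16–61: 46 bp.

46 bp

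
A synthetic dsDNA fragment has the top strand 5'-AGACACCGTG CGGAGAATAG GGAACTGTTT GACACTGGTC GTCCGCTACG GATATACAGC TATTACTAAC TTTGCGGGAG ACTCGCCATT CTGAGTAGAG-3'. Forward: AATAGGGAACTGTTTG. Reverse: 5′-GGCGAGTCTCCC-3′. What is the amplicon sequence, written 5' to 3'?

Scanning the template, AATAGGGAACTGTTTG occurs at positions 16–31; this primer anneals to the bottom strand there with its 3' end pointing downstream.
Reverse complement of the reverse primer: GGGAGACTCGCC. This occurs on the top strand at positions 76–87.
The product is the template from position 16 through 87 (72 bp).

5'-AATAGGGAACTGTTTGACACTGGTCGTCCGCTACGGATATACAGCTATTACTAACTTTGCGGGAGACTCGCC-3'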